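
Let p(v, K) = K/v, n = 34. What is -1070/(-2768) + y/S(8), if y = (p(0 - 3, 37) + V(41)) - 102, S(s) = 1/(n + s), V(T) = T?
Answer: -4262185/1384 ≈ -3079.6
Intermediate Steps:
S(s) = 1/(34 + s)
y = -220/3 (y = (37/(0 - 3) + 41) - 102 = (37/(-3) + 41) - 102 = (37*(-⅓) + 41) - 102 = (-37/3 + 41) - 102 = 86/3 - 102 = -220/3 ≈ -73.333)
-1070/(-2768) + y/S(8) = -1070/(-2768) - 220/(3*(1/(34 + 8))) = -1070*(-1/2768) - 220/(3*(1/42)) = 535/1384 - 220/(3*1/42) = 535/1384 - 220/3*42 = 535/1384 - 3080 = -4262185/1384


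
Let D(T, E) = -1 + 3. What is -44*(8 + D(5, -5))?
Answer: -440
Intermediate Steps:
D(T, E) = 2
-44*(8 + D(5, -5)) = -44*(8 + 2) = -44*10 = -440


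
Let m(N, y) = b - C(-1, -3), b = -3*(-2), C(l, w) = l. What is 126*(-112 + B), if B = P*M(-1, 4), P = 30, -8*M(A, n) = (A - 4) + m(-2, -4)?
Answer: -15057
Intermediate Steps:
b = 6
m(N, y) = 7 (m(N, y) = 6 - 1*(-1) = 6 + 1 = 7)
M(A, n) = -3/8 - A/8 (M(A, n) = -((A - 4) + 7)/8 = -((-4 + A) + 7)/8 = -(3 + A)/8 = -3/8 - A/8)
B = -15/2 (B = 30*(-3/8 - ⅛*(-1)) = 30*(-3/8 + ⅛) = 30*(-¼) = -15/2 ≈ -7.5000)
126*(-112 + B) = 126*(-112 - 15/2) = 126*(-239/2) = -15057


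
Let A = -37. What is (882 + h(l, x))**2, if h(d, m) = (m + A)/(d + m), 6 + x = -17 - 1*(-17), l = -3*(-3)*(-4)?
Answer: 1375445569/1764 ≈ 7.7973e+5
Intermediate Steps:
l = -36 (l = 9*(-4) = -36)
x = -6 (x = -6 + (-17 - 1*(-17)) = -6 + (-17 + 17) = -6 + 0 = -6)
h(d, m) = (-37 + m)/(d + m) (h(d, m) = (m - 37)/(d + m) = (-37 + m)/(d + m))
(882 + h(l, x))**2 = (882 + (-37 - 6)/(-36 - 6))**2 = (882 - 43/(-42))**2 = (882 - 1/42*(-43))**2 = (882 + 43/42)**2 = (37087/42)**2 = 1375445569/1764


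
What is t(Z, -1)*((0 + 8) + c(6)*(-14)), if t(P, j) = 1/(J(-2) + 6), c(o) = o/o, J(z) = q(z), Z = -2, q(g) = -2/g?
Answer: -6/7 ≈ -0.85714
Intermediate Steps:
J(z) = -2/z
c(o) = 1
t(P, j) = 1/7 (t(P, j) = 1/(-2/(-2) + 6) = 1/(-2*(-1/2) + 6) = 1/(1 + 6) = 1/7)
t(Z, -1)*((0 + 8) + c(6)*(-14)) = ((0 + 8) + 1*(-14))/7 = (8 - 14)/7 = (1/7)*(-6) = -6/7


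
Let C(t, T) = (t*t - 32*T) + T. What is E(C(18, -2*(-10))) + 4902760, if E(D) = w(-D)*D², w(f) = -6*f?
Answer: -150703256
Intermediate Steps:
C(t, T) = t² - 31*T (C(t, T) = (t² - 32*T) + T = t² - 31*T)
E(D) = 6*D³ (E(D) = (-(-6)*D)*D² = (6*D)*D² = 6*D³)
E(C(18, -2*(-10))) + 4902760 = 6*(18² - (-62)*(-10))³ + 4902760 = 6*(324 - 31*20)³ + 4902760 = 6*(324 - 620)³ + 4902760 = 6*(-296)³ + 4902760 = 6*(-25934336) + 4902760 = -155606016 + 4902760 = -150703256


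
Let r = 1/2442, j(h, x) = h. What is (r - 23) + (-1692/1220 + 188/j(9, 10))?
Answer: -7815113/2234430 ≈ -3.4976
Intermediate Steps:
r = 1/2442 ≈ 0.00040950
(r - 23) + (-1692/1220 + 188/j(9, 10)) = (1/2442 - 23) + (-1692/1220 + 188/9) = -56165/2442 + (-1692*1/1220 + 188*(⅑)) = -56165/2442 + (-423/305 + 188/9) = -56165/2442 + 53533/2745 = -7815113/2234430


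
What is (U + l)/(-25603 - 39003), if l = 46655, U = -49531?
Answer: 1438/32303 ≈ 0.044516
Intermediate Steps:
(U + l)/(-25603 - 39003) = (-49531 + 46655)/(-25603 - 39003) = -2876/(-64606) = -2876*(-1/64606) = 1438/32303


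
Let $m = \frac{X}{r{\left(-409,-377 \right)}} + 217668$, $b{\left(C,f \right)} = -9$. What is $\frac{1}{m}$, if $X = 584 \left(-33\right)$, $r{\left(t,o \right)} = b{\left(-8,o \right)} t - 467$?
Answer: $\frac{1607}{349782840} \approx 4.5943 \cdot 10^{-6}$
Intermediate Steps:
$r{\left(t,o \right)} = -467 - 9 t$ ($r{\left(t,o \right)} = - 9 t - 467 = -467 - 9 t$)
$X = -19272$
$m = \frac{349782840}{1607}$ ($m = - \frac{19272}{-467 - -3681} + 217668 = - \frac{19272}{-467 + 3681} + 217668 = - \frac{19272}{3214} + 217668 = \left(-19272\right) \frac{1}{3214} + 217668 = - \frac{9636}{1607} + 217668 = \frac{349782840}{1607} \approx 2.1766 \cdot 10^{5}$)
$\frac{1}{m} = \frac{1}{\frac{349782840}{1607}} = \frac{1607}{349782840}$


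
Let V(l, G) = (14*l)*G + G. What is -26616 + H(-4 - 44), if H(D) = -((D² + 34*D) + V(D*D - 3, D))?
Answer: 1519032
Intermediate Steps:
V(l, G) = G + 14*G*l (V(l, G) = 14*G*l + G = G + 14*G*l)
H(D) = -D² - 34*D - D*(-41 + 14*D²) (H(D) = -((D² + 34*D) + D*(1 + 14*(D*D - 3))) = -((D² + 34*D) + D*(1 + 14*(D² - 3))) = -((D² + 34*D) + D*(1 + 14*(-3 + D²))) = -((D² + 34*D) + D*(1 + (-42 + 14*D²))) = -((D² + 34*D) + D*(-41 + 14*D²)) = -(D² + 34*D + D*(-41 + 14*D²)) = -D² - 34*D - D*(-41 + 14*D²))
-26616 + H(-4 - 44) = -26616 + (-4 - 44)*(7 - (-4 - 44) - 14*(-4 - 44)²) = -26616 - 48*(7 - 1*(-48) - 14*(-48)²) = -26616 - 48*(7 + 48 - 14*2304) = -26616 - 48*(7 + 48 - 32256) = -26616 - 48*(-32201) = -26616 + 1545648 = 1519032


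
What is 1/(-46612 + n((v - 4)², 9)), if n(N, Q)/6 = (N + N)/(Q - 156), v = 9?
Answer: -49/2284088 ≈ -2.1453e-5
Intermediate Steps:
n(N, Q) = 12*N/(-156 + Q) (n(N, Q) = 6*((N + N)/(Q - 156)) = 6*((2*N)/(-156 + Q)) = 6*(2*N/(-156 + Q)) = 12*N/(-156 + Q))
1/(-46612 + n((v - 4)², 9)) = 1/(-46612 + 12*(9 - 4)²/(-156 + 9)) = 1/(-46612 + 12*5²/(-147)) = 1/(-46612 + 12*25*(-1/147)) = 1/(-46612 - 100/49) = 1/(-2284088/49) = -49/2284088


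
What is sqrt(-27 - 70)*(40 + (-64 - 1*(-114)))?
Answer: 90*I*sqrt(97) ≈ 886.4*I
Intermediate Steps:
sqrt(-27 - 70)*(40 + (-64 - 1*(-114))) = sqrt(-97)*(40 + (-64 + 114)) = (I*sqrt(97))*(40 + 50) = (I*sqrt(97))*90 = 90*I*sqrt(97)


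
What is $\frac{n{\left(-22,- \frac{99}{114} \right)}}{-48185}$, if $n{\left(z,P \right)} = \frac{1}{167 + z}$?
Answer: $- \frac{1}{6986825} \approx -1.4313 \cdot 10^{-7}$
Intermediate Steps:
$\frac{n{\left(-22,- \frac{99}{114} \right)}}{-48185} = \frac{1}{\left(167 - 22\right) \left(-48185\right)} = \frac{1}{145} \left(- \frac{1}{48185}\right) = - \frac{1}{6986825}$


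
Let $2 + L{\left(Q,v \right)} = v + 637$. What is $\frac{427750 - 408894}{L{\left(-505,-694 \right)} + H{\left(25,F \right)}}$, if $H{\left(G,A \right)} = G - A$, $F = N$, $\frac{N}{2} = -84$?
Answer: $\frac{9428}{67} \approx 140.72$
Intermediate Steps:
$N = -168$ ($N = 2 \left(-84\right) = -168$)
$F = -168$
$L{\left(Q,v \right)} = 635 + v$ ($L{\left(Q,v \right)} = -2 + \left(v + 637\right) = -2 + \left(637 + v\right) = 635 + v$)
$\frac{427750 - 408894}{L{\left(-505,-694 \right)} + H{\left(25,F \right)}} = \frac{427750 - 408894}{\left(635 - 694\right) + \left(25 - -168\right)} = \frac{18856}{-59 + \left(25 + 168\right)} = \frac{18856}{-59 + 193} = \frac{18856}{134} = 18856 \cdot \frac{1}{134} = \frac{9428}{67}$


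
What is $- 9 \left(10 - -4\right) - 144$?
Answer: $-270$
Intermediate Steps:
$- 9 \left(10 - -4\right) - 144 = - 9 \left(10 + 4\right) - 144 = \left(-9\right) 14 - 144 = -126 - 144 = -270$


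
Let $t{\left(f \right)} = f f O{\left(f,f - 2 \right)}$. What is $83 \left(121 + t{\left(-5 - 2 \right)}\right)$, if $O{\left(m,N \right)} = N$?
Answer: $-26560$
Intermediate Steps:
$t{\left(f \right)} = f^{2} \left(-2 + f\right)$ ($t{\left(f \right)} = f f \left(f - 2\right) = f^{2} \left(-2 + f\right)$)
$83 \left(121 + t{\left(-5 - 2 \right)}\right) = 83 \left(121 + \left(-5 - 2\right)^{2} \left(-2 - 7\right)\right) = 83 \left(121 + \left(-7\right)^{2} \left(-2 - 7\right)\right) = 83 \left(121 + 49 \left(-9\right)\right) = 83 \left(121 - 441\right) = 83 \left(-320\right) = -26560$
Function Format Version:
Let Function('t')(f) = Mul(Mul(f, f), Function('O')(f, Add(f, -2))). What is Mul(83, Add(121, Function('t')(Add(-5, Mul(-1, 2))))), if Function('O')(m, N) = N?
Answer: -26560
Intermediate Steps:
Function('t')(f) = Mul(Pow(f, 2), Add(-2, f)) (Function('t')(f) = Mul(Mul(f, f), Add(f, -2)) = Mul(Pow(f, 2), Add(-2, f)))
Mul(83, Add(121, Function('t')(Add(-5, Mul(-1, 2))))) = Mul(83, Add(121, Mul(Pow(Add(-5, Mul(-1, 2)), 2), Add(-2, Add(-5, Mul(-1, 2)))))) = Mul(83, Add(121, Mul(Pow(Add(-5, -2), 2), Add(-2, Add(-5, -2))))) = Mul(83, Add(121, Mul(Pow(-7, 2), Add(-2, -7)))) = Mul(83, Add(121, Mul(49, -9))) = Mul(83, Add(121, -441)) = Mul(83, -320) = -26560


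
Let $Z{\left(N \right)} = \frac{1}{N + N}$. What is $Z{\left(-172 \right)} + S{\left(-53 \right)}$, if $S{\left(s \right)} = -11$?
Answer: $- \frac{3785}{344} \approx -11.003$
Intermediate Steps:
$Z{\left(N \right)} = \frac{1}{2 N}$
$Z{\left(-172 \right)} + S{\left(-53 \right)} = \frac{1}{2 \left(-172\right)} - 11 = \frac{1}{2} \left(- \frac{1}{172}\right) - 11 = - \frac{1}{344} - 11 = - \frac{3785}{344}$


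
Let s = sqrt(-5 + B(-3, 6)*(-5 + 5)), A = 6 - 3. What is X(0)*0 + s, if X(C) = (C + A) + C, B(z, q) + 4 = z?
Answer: I*sqrt(5) ≈ 2.2361*I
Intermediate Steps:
B(z, q) = -4 + z
A = 3
X(C) = 3 + 2*C (X(C) = (C + 3) + C = (3 + C) + C = 3 + 2*C)
s = I*sqrt(5) (s = sqrt(-5 + (-4 - 3)*(-5 + 5)) = sqrt(-5 - 7*0) = sqrt(-5 + 0) = sqrt(-5) = I*sqrt(5) ≈ 2.2361*I)
X(0)*0 + s = (3 + 2*0)*0 + I*sqrt(5) = (3 + 0)*0 + I*sqrt(5) = 3*0 + I*sqrt(5) = 0 + I*sqrt(5) = I*sqrt(5)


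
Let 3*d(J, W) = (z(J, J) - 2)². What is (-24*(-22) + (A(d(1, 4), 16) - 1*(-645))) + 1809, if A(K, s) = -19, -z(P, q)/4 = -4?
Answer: 2963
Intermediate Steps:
z(P, q) = 16 (z(P, q) = -4*(-4) = 16)
d(J, W) = 196/3 (d(J, W) = (16 - 2)²/3 = (⅓)*14² = (⅓)*196 = 196/3)
(-24*(-22) + (A(d(1, 4), 16) - 1*(-645))) + 1809 = (-24*(-22) + (-19 - 1*(-645))) + 1809 = (528 + (-19 + 645)) + 1809 = (528 + 626) + 1809 = 1154 + 1809 = 2963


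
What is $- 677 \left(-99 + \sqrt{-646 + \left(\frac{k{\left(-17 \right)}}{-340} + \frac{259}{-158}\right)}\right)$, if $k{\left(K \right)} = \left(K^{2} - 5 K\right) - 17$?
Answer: $67023 - \frac{2031 i \sqrt{44982995}}{790} \approx 67023.0 - 17243.0 i$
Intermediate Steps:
$k{\left(K \right)} = -17 + K^{2} - 5 K$
$- 677 \left(-99 + \sqrt{-646 + \left(\frac{k{\left(-17 \right)}}{-340} + \frac{259}{-158}\right)}\right) = - 677 \left(-99 + \sqrt{-646 + \left(\frac{-17 + \left(-17\right)^{2} - -85}{-340} + \frac{259}{-158}\right)}\right) = - 677 \left(-99 + \sqrt{-646 + \left(\left(-17 + 289 + 85\right) \left(- \frac{1}{340}\right) + 259 \left(- \frac{1}{158}\right)\right)}\right) = - 677 \left(-99 + \sqrt{-646 + \left(357 \left(- \frac{1}{340}\right) - \frac{259}{158}\right)}\right) = - 677 \left(-99 + \sqrt{-646 - \frac{4249}{1580}}\right) = - 677 \left(-99 + \sqrt{- \frac{1024929}{1580}}\right) = - 677 \left(-99 + \frac{3 i \sqrt{44982995}}{790}\right) = 67023 - \frac{2031 i \sqrt{44982995}}{790}$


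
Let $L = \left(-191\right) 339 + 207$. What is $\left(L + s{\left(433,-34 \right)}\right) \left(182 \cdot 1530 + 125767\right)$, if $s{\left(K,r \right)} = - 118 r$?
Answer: $-24467860310$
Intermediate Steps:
$L = -64542$ ($L = -64749 + 207 = -64542$)
$\left(L + s{\left(433,-34 \right)}\right) \left(182 \cdot 1530 + 125767\right) = \left(-64542 - -4012\right) \left(182 \cdot 1530 + 125767\right) = \left(-64542 + 4012\right) \left(278460 + 125767\right) = \left(-60530\right) 404227 = -24467860310$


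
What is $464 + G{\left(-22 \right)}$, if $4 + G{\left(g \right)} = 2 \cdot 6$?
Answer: $472$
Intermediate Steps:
$G{\left(g \right)} = 8$ ($G{\left(g \right)} = -4 + 2 \cdot 6 = -4 + 12 = 8$)
$464 + G{\left(-22 \right)} = 464 + 8 = 472$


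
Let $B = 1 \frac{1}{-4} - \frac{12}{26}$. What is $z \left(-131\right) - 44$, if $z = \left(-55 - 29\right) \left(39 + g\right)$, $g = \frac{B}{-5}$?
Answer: $\frac{27994067}{65} \approx 4.3068 \cdot 10^{5}$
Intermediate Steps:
$B = - \frac{37}{52}$ ($B = 1 \left(- \frac{1}{4}\right) - \frac{6}{13} = - \frac{1}{4} - \frac{6}{13} = - \frac{37}{52} \approx -0.71154$)
$g = \frac{37}{260}$ ($g = - \frac{37}{52 \left(-5\right)} = \left(- \frac{37}{52}\right) \left(- \frac{1}{5}\right) = \frac{37}{260} \approx 0.14231$)
$z = - \frac{213717}{65}$ ($z = \left(-55 - 29\right) \left(39 + \frac{37}{260}\right) = \left(-84\right) \frac{10177}{260} = - \frac{213717}{65} \approx -3288.0$)
$z \left(-131\right) - 44 = \left(- \frac{213717}{65}\right) \left(-131\right) - 44 = \frac{27996927}{65} - 44 = \frac{27994067}{65}$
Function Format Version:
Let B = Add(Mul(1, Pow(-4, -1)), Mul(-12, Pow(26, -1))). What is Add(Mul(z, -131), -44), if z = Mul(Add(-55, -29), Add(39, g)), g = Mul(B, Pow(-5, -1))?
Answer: Rational(27994067, 65) ≈ 4.3068e+5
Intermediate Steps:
B = Rational(-37, 52) (B = Add(Mul(1, Rational(-1, 4)), Mul(-12, Rational(1, 26))) = Add(Rational(-1, 4), Rational(-6, 13)) = Rational(-37, 52) ≈ -0.71154)
g = Rational(37, 260) (g = Mul(Rational(-37, 52), Pow(-5, -1)) = Mul(Rational(-37, 52), Rational(-1, 5)) = Rational(37, 260) ≈ 0.14231)
z = Rational(-213717, 65) (z = Mul(Add(-55, -29), Add(39, Rational(37, 260))) = Mul(-84, Rational(10177, 260)) = Rational(-213717, 65) ≈ -3288.0)
Add(Mul(z, -131), -44) = Add(Mul(Rational(-213717, 65), -131), -44) = Add(Rational(27996927, 65), -44) = Rational(27994067, 65)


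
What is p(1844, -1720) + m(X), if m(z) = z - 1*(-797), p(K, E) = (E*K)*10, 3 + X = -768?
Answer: -31716774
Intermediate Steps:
X = -771 (X = -3 - 768 = -771)
p(K, E) = 10*E*K
m(z) = 797 + z (m(z) = z + 797 = 797 + z)
p(1844, -1720) + m(X) = 10*(-1720)*1844 + (797 - 771) = -31716800 + 26 = -31716774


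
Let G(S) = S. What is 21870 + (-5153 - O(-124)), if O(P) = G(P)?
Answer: 16841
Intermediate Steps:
O(P) = P
21870 + (-5153 - O(-124)) = 21870 + (-5153 - 1*(-124)) = 21870 + (-5153 + 124) = 21870 - 5029 = 16841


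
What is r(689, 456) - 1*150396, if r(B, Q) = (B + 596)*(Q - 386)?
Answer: -60446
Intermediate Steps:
r(B, Q) = (-386 + Q)*(596 + B) (r(B, Q) = (596 + B)*(-386 + Q) = (-386 + Q)*(596 + B))
r(689, 456) - 1*150396 = (-230056 - 386*689 + 596*456 + 689*456) - 1*150396 = (-230056 - 265954 + 271776 + 314184) - 150396 = 89950 - 150396 = -60446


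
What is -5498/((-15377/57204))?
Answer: 314507592/15377 ≈ 20453.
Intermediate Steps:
-5498/((-15377/57204)) = -5498/((-15377*1/57204)) = -5498/(-15377/57204) = -5498*(-57204/15377) = 314507592/15377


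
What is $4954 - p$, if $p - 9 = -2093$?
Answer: $7038$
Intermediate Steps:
$p = -2084$ ($p = 9 - 2093 = -2084$)
$4954 - p = 4954 - -2084 = 4954 + 2084 = 7038$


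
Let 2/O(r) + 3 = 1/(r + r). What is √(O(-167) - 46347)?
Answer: I*√46626169127/1003 ≈ 215.29*I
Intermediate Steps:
O(r) = 2/(-3 + 1/(2*r)) (O(r) = 2/(-3 + 1/(r + r)) = 2/(-3 + 1/(2*r)))
√(O(-167) - 46347) = √(-4*(-167)/(-1 + 6*(-167)) - 46347) = √(-4*(-167)/(-1 - 1002) - 46347) = √(-4*(-167)/(-1003) - 46347) = √(-4*(-167)*(-1/1003) - 46347) = √(-668/1003 - 46347) = √(-46486709/1003) = I*√46626169127/1003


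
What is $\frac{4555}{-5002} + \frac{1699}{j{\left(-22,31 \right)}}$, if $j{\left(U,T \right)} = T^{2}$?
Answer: $\frac{4121043}{4806922} \approx 0.85731$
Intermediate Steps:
$\frac{4555}{-5002} + \frac{1699}{j{\left(-22,31 \right)}} = \frac{4555}{-5002} + \frac{1699}{31^{2}} = 4555 \left(- \frac{1}{5002}\right) + \frac{1699}{961} = - \frac{4555}{5002} + 1699 \cdot \frac{1}{961} = - \frac{4555}{5002} + \frac{1699}{961} = \frac{4121043}{4806922}$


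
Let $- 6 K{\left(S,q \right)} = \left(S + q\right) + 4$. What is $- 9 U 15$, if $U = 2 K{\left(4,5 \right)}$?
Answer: $585$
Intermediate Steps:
$K{\left(S,q \right)} = - \frac{2}{3} - \frac{S}{6} - \frac{q}{6}$ ($K{\left(S,q \right)} = - \frac{\left(S + q\right) + 4}{6} = - \frac{4 + S + q}{6} = - \frac{2}{3} - \frac{S}{6} - \frac{q}{6}$)
$U = - \frac{13}{3}$ ($U = 2 \left(- \frac{2}{3} - \frac{2}{3} - \frac{5}{6}\right) = 2 \left(- \frac{13}{6}\right) = - \frac{13}{3} \approx -4.3333$)
$- 9 U 15 = \left(-9\right) \left(- \frac{13}{3}\right) 15 = 39 \cdot 15 = 585$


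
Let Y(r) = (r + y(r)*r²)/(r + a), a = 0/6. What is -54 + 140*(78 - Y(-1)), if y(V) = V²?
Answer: 10866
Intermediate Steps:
a = 0 (a = 0*(⅙) = 0)
Y(r) = (r + r⁴)/r (Y(r) = (r + r²*r²)/(r + 0) = (r + r⁴)/r)
-54 + 140*(78 - Y(-1)) = -54 + 140*(78 - (1 + (-1)³)) = -54 + 140*(78 - (1 - 1)) = -54 + 140*(78 - 1*0) = -54 + 140*(78 + 0) = -54 + 140*78 = -54 + 10920 = 10866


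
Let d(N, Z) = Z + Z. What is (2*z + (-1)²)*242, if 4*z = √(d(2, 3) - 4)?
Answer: 242 + 121*√2 ≈ 413.12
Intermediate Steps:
d(N, Z) = 2*Z
z = √2/4 (z = √(2*3 - 4)/4 = √(6 - 4)/4 = √2/4 ≈ 0.35355)
(2*z + (-1)²)*242 = (2*(√2/4) + (-1)²)*242 = (√2/2 + 1)*242 = (1 + √2/2)*242 = 242 + 121*√2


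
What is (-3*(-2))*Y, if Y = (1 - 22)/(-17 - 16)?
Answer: 42/11 ≈ 3.8182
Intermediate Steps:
Y = 7/11 (Y = -21/(-33) = -21*(-1/33) = 7/11 ≈ 0.63636)
(-3*(-2))*Y = -3*(-2)*(7/11) = 6*(7/11) = 42/11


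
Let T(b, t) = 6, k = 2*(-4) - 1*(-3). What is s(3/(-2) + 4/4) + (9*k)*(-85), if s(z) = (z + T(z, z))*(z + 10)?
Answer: 15509/4 ≈ 3877.3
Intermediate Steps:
k = -5 (k = -8 + 3 = -5)
s(z) = (6 + z)*(10 + z) (s(z) = (z + 6)*(z + 10) = (6 + z)*(10 + z))
s(3/(-2) + 4/4) + (9*k)*(-85) = (60 + (3/(-2) + 4/4)**2 + 16*(3/(-2) + 4/4)) + (9*(-5))*(-85) = (60 + (3*(-1/2) + 4*(1/4))**2 + 16*(3*(-1/2) + 4*(1/4))) - 45*(-85) = (60 + (-3/2 + 1)**2 + 16*(-3/2 + 1)) + 3825 = (60 + (-1/2)**2 + 16*(-1/2)) + 3825 = (60 + 1/4 - 8) + 3825 = 209/4 + 3825 = 15509/4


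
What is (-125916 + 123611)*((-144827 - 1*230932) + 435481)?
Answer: -137659210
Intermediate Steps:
(-125916 + 123611)*((-144827 - 1*230932) + 435481) = -2305*((-144827 - 230932) + 435481) = -2305*(-375759 + 435481) = -2305*59722 = -137659210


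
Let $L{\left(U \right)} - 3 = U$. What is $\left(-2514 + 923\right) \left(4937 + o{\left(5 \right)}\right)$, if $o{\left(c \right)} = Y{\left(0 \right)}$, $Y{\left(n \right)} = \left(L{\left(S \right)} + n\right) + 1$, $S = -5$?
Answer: $-7853176$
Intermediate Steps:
$L{\left(U \right)} = 3 + U$
$Y{\left(n \right)} = -1 + n$ ($Y{\left(n \right)} = \left(\left(3 - 5\right) + n\right) + 1 = \left(-2 + n\right) + 1 = -1 + n$)
$o{\left(c \right)} = -1$ ($o{\left(c \right)} = -1 + 0 = -1$)
$\left(-2514 + 923\right) \left(4937 + o{\left(5 \right)}\right) = \left(-2514 + 923\right) \left(4937 - 1\right) = \left(-1591\right) 4936 = -7853176$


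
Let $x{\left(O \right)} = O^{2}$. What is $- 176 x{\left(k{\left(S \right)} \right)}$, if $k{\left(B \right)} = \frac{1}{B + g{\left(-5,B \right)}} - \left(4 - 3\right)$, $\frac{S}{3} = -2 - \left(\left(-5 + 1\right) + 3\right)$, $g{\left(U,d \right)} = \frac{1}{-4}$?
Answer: $- \frac{50864}{169} \approx -300.97$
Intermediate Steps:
$g{\left(U,d \right)} = - \frac{1}{4}$
$S = -3$ ($S = 3 \left(-2 - \left(\left(-5 + 1\right) + 3\right)\right) = 3 \left(-2 - \left(-4 + 3\right)\right) = 3 \left(-2 - -1\right) = 3 \left(-2 + 1\right) = 3 \left(-1\right) = -3$)
$k{\left(B \right)} = -1 + \frac{1}{- \frac{1}{4} + B}$ ($k{\left(B \right)} = \frac{1}{B - \frac{1}{4}} - \left(4 - 3\right) = \frac{1}{- \frac{1}{4} + B} - \left(4 - 3\right) = \frac{1}{- \frac{1}{4} + B} - 1 = -1 + \frac{1}{- \frac{1}{4} + B}$)
$- 176 x{\left(k{\left(S \right)} \right)} = - 176 \left(\frac{5 - -12}{-1 + 4 \left(-3\right)}\right)^{2} = - 176 \left(\frac{5 + 12}{-1 - 12}\right)^{2} = - 176 \left(\frac{1}{-13} \cdot 17\right)^{2} = - 176 \left(\left(- \frac{1}{13}\right) 17\right)^{2} = - 176 \left(- \frac{17}{13}\right)^{2} = \left(-176\right) \frac{289}{169} = - \frac{50864}{169}$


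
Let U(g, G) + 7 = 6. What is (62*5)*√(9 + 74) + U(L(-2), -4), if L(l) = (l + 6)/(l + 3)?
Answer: -1 + 310*√83 ≈ 2823.2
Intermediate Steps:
L(l) = (6 + l)/(3 + l)
U(g, G) = -1 (U(g, G) = -7 + 6 = -1)
(62*5)*√(9 + 74) + U(L(-2), -4) = (62*5)*√(9 + 74) - 1 = 310*√83 - 1 = -1 + 310*√83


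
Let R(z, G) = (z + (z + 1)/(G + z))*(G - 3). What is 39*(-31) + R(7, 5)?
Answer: -3581/3 ≈ -1193.7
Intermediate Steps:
R(z, G) = (-3 + G)*(z + (1 + z)/(G + z)) (R(z, G) = (z + (1 + z)/(G + z))*(-3 + G) = (-3 + G)*(z + (1 + z)/(G + z)))
39*(-31) + R(7, 5) = 39*(-31) + (-3 + 5 - 3*7 - 3*7**2 + 5*7**2 + 7*5**2 - 2*5*7)/(5 + 7) = -1209 + (-3 + 5 - 21 - 3*49 + 5*49 + 7*25 - 70)/12 = -1209 + (-3 + 5 - 21 - 147 + 245 + 175 - 70)/12 = -1209 + (1/12)*184 = -1209 + 46/3 = -3581/3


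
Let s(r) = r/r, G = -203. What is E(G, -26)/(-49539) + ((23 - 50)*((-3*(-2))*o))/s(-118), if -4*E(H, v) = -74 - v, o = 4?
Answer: -10700428/16513 ≈ -648.00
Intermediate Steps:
s(r) = 1
E(H, v) = 37/2 + v/4 (E(H, v) = -(-74 - v)/4 = 37/2 + v/4)
E(G, -26)/(-49539) + ((23 - 50)*((-3*(-2))*o))/s(-118) = (37/2 + (¼)*(-26))/(-49539) + ((23 - 50)*(-3*(-2)*4))/1 = (37/2 - 13/2)*(-1/49539) - 162*4*1 = 12*(-1/49539) - 27*24*1 = -4/16513 - 648*1 = -4/16513 - 648 = -10700428/16513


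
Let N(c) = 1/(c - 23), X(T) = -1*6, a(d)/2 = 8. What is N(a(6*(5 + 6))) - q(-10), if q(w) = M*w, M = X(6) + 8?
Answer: 139/7 ≈ 19.857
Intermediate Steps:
a(d) = 16 (a(d) = 2*8 = 16)
X(T) = -6
M = 2 (M = -6 + 8 = 2)
q(w) = 2*w
N(c) = 1/(-23 + c)
N(a(6*(5 + 6))) - q(-10) = 1/(-23 + 16) - 2*(-10) = 1/(-7) - 1*(-20) = -⅐ + 20 = 139/7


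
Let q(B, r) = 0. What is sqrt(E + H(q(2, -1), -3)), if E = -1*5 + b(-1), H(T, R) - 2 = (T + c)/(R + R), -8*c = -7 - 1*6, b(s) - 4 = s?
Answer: I*sqrt(39)/12 ≈ 0.52042*I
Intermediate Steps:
b(s) = 4 + s
c = 13/8 (c = -(-7 - 1*6)/8 = -(-7 - 6)/8 = -1/8*(-13) = 13/8 ≈ 1.6250)
H(T, R) = 2 + (13/8 + T)/(2*R) (H(T, R) = 2 + (T + 13/8)/(R + R) = 2 + (13/8 + T)/((2*R)) = 2 + (13/8 + T)*(1/(2*R)) = 2 + (13/8 + T)/(2*R))
E = -2 (E = -1*5 + (4 - 1) = -5 + 3 = -2)
sqrt(E + H(q(2, -1), -3)) = sqrt(-2 + (1/16)*(13 + 8*0 + 32*(-3))/(-3)) = sqrt(-2 + (1/16)*(-1/3)*(13 + 0 - 96)) = sqrt(-2 + (1/16)*(-1/3)*(-83)) = sqrt(-2 + 83/48) = sqrt(-13/48) = I*sqrt(39)/12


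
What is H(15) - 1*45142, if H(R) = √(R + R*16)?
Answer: -45142 + √255 ≈ -45126.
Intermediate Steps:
H(R) = √17*√R (H(R) = √(R + 16*R) = √(17*R) = √17*√R)
H(15) - 1*45142 = √17*√15 - 1*45142 = √255 - 45142 = -45142 + √255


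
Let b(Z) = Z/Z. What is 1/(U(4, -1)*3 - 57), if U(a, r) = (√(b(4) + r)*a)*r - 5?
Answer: -1/72 ≈ -0.013889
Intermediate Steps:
b(Z) = 1
U(a, r) = -5 + a*r*√(1 + r) (U(a, r) = (√(1 + r)*a)*r - 5 = (a*√(1 + r))*r - 5 = a*r*√(1 + r) - 5 = -5 + a*r*√(1 + r))
1/(U(4, -1)*3 - 57) = 1/((-5 + 4*(-1)*√(1 - 1))*3 - 57) = 1/((-5 + 4*(-1)*√0)*3 - 57) = 1/((-5 + 4*(-1)*0)*3 - 57) = 1/((-5 + 0)*3 - 57) = 1/(-5*3 - 57) = 1/(-15 - 57) = 1/(-72) = -1/72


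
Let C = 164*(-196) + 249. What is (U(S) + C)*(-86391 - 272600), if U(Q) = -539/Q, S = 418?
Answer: 435118272469/38 ≈ 1.1450e+10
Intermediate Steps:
C = -31895 (C = -32144 + 249 = -31895)
(U(S) + C)*(-86391 - 272600) = (-539/418 - 31895)*(-86391 - 272600) = (-539*1/418 - 31895)*(-358991) = (-49/38 - 31895)*(-358991) = -1212059/38*(-358991) = 435118272469/38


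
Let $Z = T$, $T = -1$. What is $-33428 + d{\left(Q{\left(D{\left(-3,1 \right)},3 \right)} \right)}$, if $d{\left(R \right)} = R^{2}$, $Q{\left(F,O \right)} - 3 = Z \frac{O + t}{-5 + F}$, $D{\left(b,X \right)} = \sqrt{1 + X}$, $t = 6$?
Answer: $- \frac{17670254}{529} + \frac{2052 \sqrt{2}}{529} \approx -33398.0$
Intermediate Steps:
$Z = -1$
$Q{\left(F,O \right)} = 3 - \frac{6 + O}{-5 + F}$ ($Q{\left(F,O \right)} = 3 - \frac{O + 6}{-5 + F} = 3 - \frac{6 + O}{-5 + F}$)
$-33428 + d{\left(Q{\left(D{\left(-3,1 \right)},3 \right)} \right)} = -33428 + \left(\frac{-21 - 3 + 3 \sqrt{1 + 1}}{-5 + \sqrt{1 + 1}}\right)^{2} = -33428 + \left(\frac{-21 - 3 + 3 \sqrt{2}}{-5 + \sqrt{2}}\right)^{2} = -33428 + \left(\frac{-24 + 3 \sqrt{2}}{-5 + \sqrt{2}}\right)^{2} = -33428 + \frac{\left(-24 + 3 \sqrt{2}\right)^{2}}{\left(-5 + \sqrt{2}\right)^{2}}$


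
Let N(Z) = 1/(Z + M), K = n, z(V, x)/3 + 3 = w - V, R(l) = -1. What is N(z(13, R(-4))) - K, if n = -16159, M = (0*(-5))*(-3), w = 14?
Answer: 96953/6 ≈ 16159.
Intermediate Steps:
M = 0 (M = 0*(-3) = 0)
z(V, x) = 33 - 3*V (z(V, x) = -9 + 3*(14 - V) = -9 + (42 - 3*V) = 33 - 3*V)
K = -16159
N(Z) = 1/Z (N(Z) = 1/(Z + 0) = 1/Z)
N(z(13, R(-4))) - K = 1/(33 - 3*13) - 1*(-16159) = 1/(33 - 39) + 16159 = 1/(-6) + 16159 = -⅙ + 16159 = 96953/6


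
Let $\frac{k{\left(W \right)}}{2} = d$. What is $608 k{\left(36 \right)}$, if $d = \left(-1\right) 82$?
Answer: $-99712$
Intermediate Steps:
$d = -82$
$k{\left(W \right)} = -164$ ($k{\left(W \right)} = 2 \left(-82\right) = -164$)
$608 k{\left(36 \right)} = 608 \left(-164\right) = -99712$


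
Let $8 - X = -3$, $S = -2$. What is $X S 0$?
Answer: $0$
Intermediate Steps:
$X = 11$ ($X = 8 - -3 = 8 + 3 = 11$)
$X S 0 = 11 \left(-2\right) 0 = \left(-22\right) 0 = 0$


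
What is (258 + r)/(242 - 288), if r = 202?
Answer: -10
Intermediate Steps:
(258 + r)/(242 - 288) = (258 + 202)/(242 - 288) = 460/(-46) = 460*(-1/46) = -10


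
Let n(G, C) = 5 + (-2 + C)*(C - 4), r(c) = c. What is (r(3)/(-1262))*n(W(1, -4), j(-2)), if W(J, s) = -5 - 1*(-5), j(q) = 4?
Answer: -15/1262 ≈ -0.011886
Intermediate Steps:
W(J, s) = 0 (W(J, s) = -5 + 5 = 0)
n(G, C) = 5 + (-4 + C)*(-2 + C) (n(G, C) = 5 + (-2 + C)*(-4 + C) = 5 + (-4 + C)*(-2 + C))
(r(3)/(-1262))*n(W(1, -4), j(-2)) = (3/(-1262))*(13 + 4² - 6*4) = (3*(-1/1262))*(13 + 16 - 24) = -3/1262*5 = -15/1262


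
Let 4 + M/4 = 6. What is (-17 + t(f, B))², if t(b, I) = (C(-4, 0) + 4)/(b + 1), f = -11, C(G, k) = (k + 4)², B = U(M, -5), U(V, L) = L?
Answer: 361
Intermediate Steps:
M = 8 (M = -16 + 4*6 = -16 + 24 = 8)
B = -5
C(G, k) = (4 + k)²
t(b, I) = 20/(1 + b) (t(b, I) = ((4 + 0)² + 4)/(b + 1) = (4² + 4)/(1 + b) = (16 + 4)/(1 + b) = 20/(1 + b))
(-17 + t(f, B))² = (-17 + 20/(1 - 11))² = (-17 + 20/(-10))² = (-17 + 20*(-⅒))² = (-17 - 2)² = (-19)² = 361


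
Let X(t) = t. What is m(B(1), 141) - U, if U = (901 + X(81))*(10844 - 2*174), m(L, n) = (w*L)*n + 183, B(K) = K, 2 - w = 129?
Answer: -10324796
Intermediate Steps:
w = -127 (w = 2 - 1*129 = 2 - 129 = -127)
m(L, n) = 183 - 127*L*n (m(L, n) = (-127*L)*n + 183 = -127*L*n + 183 = 183 - 127*L*n)
U = 10307072 (U = (901 + 81)*(10844 - 2*174) = 982*(10844 - 348) = 982*10496 = 10307072)
m(B(1), 141) - U = (183 - 127*1*141) - 1*10307072 = (183 - 17907) - 10307072 = -17724 - 10307072 = -10324796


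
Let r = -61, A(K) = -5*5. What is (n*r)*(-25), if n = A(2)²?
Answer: 953125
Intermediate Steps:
A(K) = -25
n = 625 (n = (-25)² = 625)
(n*r)*(-25) = (625*(-61))*(-25) = -38125*(-25) = 953125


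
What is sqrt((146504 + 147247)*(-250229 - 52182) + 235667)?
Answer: I*sqrt(88833297994) ≈ 2.9805e+5*I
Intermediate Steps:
sqrt((146504 + 147247)*(-250229 - 52182) + 235667) = sqrt(293751*(-302411) + 235667) = sqrt(-88833533661 + 235667) = sqrt(-88833297994) = I*sqrt(88833297994)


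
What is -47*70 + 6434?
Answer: 3144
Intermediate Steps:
-47*70 + 6434 = -3290 + 6434 = 3144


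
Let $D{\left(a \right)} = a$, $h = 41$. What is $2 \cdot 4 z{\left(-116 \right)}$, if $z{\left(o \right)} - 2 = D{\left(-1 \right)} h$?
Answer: $-312$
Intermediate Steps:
$z{\left(o \right)} = -39$ ($z{\left(o \right)} = 2 - 41 = -39$)
$2 \cdot 4 z{\left(-116 \right)} = 2 \cdot 4 \left(-39\right) = 8 \left(-39\right) = -312$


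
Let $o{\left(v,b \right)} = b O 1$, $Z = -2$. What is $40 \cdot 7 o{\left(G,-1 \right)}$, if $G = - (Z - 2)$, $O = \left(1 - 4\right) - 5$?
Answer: $2240$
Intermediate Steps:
$O = -8$ ($O = -3 - 5 = -8$)
$G = 4$ ($G = - (-2 - 2) = \left(-1\right) \left(-4\right) = 4$)
$o{\left(v,b \right)} = - 8 b$ ($o{\left(v,b \right)} = b \left(-8\right) 1 = - 8 b 1 = - 8 b$)
$40 \cdot 7 o{\left(G,-1 \right)} = 40 \cdot 7 \left(\left(-8\right) \left(-1\right)\right) = 280 \cdot 8 = 2240$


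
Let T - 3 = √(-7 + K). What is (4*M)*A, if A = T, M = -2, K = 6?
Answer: -24 - 8*I ≈ -24.0 - 8.0*I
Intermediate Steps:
T = 3 + I (T = 3 + √(-7 + 6) = 3 + √(-1) = 3 + I ≈ 3.0 + 1.0*I)
A = 3 + I ≈ 3.0 + 1.0*I
(4*M)*A = (4*(-2))*(3 + I) = -8*(3 + I) = -24 - 8*I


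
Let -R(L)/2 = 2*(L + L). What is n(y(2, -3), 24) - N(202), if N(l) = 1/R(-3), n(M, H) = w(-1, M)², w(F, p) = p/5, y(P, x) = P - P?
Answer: -1/24 ≈ -0.041667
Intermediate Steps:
y(P, x) = 0
R(L) = -8*L (R(L) = -4*(L + L) = -4*2*L = -8*L)
w(F, p) = p/5 (w(F, p) = p*(⅕) = p/5)
n(M, H) = M²/25 (n(M, H) = (M/5)² = M²/25)
N(l) = 1/24 (N(l) = 1/(-8*(-3)) = 1/24)
n(y(2, -3), 24) - N(202) = (1/25)*0² - 1*1/24 = (1/25)*0 - 1/24 = 0 - 1/24 = -1/24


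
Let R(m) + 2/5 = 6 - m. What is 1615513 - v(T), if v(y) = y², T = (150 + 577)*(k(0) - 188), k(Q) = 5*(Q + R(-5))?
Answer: -9630825512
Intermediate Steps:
R(m) = 28/5 - m (R(m) = -⅖ + (6 - m) = 28/5 - m)
k(Q) = 53 + 5*Q (k(Q) = 5*(Q + (28/5 - 1*(-5))) = 5*(Q + (28/5 + 5)) = 5*(Q + 53/5) = 5*(53/5 + Q) = 53 + 5*Q)
T = -98145 (T = (150 + 577)*((53 + 5*0) - 188) = 727*((53 + 0) - 188) = 727*(53 - 188) = 727*(-135) = -98145)
1615513 - v(T) = 1615513 - 1*(-98145)² = 1615513 - 1*9632441025 = 1615513 - 9632441025 = -9630825512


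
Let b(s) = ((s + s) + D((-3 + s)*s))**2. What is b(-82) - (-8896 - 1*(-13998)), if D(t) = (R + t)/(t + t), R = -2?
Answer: 262704822854/12145225 ≈ 21630.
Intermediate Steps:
D(t) = (-2 + t)/(2*t) (D(t) = (-2 + t)/(t + t) = (-2 + t)/((2*t)) = (-2 + t)*(1/(2*t)) = (-2 + t)/(2*t))
b(s) = (2*s + (-2 + s*(-3 + s))/(2*s*(-3 + s)))**2 (b(s) = ((s + s) + (-2 + (-3 + s)*s)/(2*(((-3 + s)*s))))**2 = (2*s + (-2 + s*(-3 + s))/(2*((s*(-3 + s)))))**2 = (2*s + (1/(s*(-3 + s)))*(-2 + s*(-3 + s))/2)**2 = (2*s + (-2 + s*(-3 + s))/(2*s*(-3 + s)))**2)
b(-82) - (-8896 - 1*(-13998)) = (1/4)*(-2 - 82*(-3 - 82) + 4*(-82)**2*(-3 - 82))**2/((-82)**2*(-3 - 82)**2) - (-8896 - 1*(-13998)) = (1/4)*(1/6724)*(-2 - 82*(-85) + 4*6724*(-85))**2/(-85)**2 - (-8896 + 13998) = (1/4)*(1/6724)*(1/7225)*(-2 + 6970 - 2286160)**2 - 1*5102 = (1/4)*(1/6724)*(1/7225)*(-2279192)**2 - 5102 = (1/4)*(1/6724)*(1/7225)*5194716172864 - 5102 = 324669760804/12145225 - 5102 = 262704822854/12145225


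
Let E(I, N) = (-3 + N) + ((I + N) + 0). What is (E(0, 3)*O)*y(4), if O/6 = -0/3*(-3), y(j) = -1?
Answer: 0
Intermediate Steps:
E(I, N) = -3 + I + 2*N (E(I, N) = (-3 + N) + (I + N) = -3 + I + 2*N)
O = 0 (O = 6*(-0/3*(-3)) = 6*(-4*0*(-3)) = 6*(0*(-3)) = 6*0 = 0)
(E(0, 3)*O)*y(4) = ((-3 + 0 + 2*3)*0)*(-1) = ((-3 + 0 + 6)*0)*(-1) = (3*0)*(-1) = 0*(-1) = 0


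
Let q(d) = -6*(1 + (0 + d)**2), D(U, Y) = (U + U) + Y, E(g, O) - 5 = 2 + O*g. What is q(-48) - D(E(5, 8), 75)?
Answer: -13999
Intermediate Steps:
E(g, O) = 7 + O*g (E(g, O) = 5 + (2 + O*g) = 7 + O*g)
D(U, Y) = Y + 2*U (D(U, Y) = 2*U + Y = Y + 2*U)
q(d) = -6 - 6*d**2 (q(d) = -6*(1 + d**2) = -6 - 6*d**2)
q(-48) - D(E(5, 8), 75) = (-6 - 6*(-48)**2) - (75 + 2*(7 + 8*5)) = (-6 - 6*2304) - (75 + 2*(7 + 40)) = (-6 - 13824) - (75 + 2*47) = -13830 - (75 + 94) = -13830 - 1*169 = -13830 - 169 = -13999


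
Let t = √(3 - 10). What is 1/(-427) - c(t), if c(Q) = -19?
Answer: 8112/427 ≈ 18.998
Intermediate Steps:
t = I*√7 (t = √(-7) = I*√7 ≈ 2.6458*I)
1/(-427) - c(t) = 1/(-427) - 1*(-19) = -1/427 + 19 = 8112/427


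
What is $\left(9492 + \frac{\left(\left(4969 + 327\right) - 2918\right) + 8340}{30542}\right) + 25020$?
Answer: $\frac{527038111}{15271} \approx 34512.0$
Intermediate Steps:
$\left(9492 + \frac{\left(\left(4969 + 327\right) - 2918\right) + 8340}{30542}\right) + 25020 = \left(9492 + \left(\left(5296 - 2918\right) + 8340\right) \frac{1}{30542}\right) + 25020 = \left(9492 + \left(2378 + 8340\right) \frac{1}{30542}\right) + 25020 = \left(9492 + 10718 \cdot \frac{1}{30542}\right) + 25020 = \left(9492 + \frac{5359}{15271}\right) + 25020 = \frac{144957691}{15271} + 25020 = \frac{527038111}{15271}$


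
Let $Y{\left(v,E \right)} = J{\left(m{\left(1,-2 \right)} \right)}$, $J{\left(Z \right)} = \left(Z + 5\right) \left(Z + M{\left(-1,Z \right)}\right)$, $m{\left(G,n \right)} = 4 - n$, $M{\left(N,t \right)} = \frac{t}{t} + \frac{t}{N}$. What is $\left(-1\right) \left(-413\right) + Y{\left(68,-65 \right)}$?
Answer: $424$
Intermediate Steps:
$M{\left(N,t \right)} = 1 + \frac{t}{N}$
$J{\left(Z \right)} = 5 + Z$ ($J{\left(Z \right)} = \left(Z + 5\right) \left(Z + \frac{-1 + Z}{-1}\right) = \left(5 + Z\right) \left(Z - \left(-1 + Z\right)\right) = \left(5 + Z\right) 1 = 5 + Z$)
$Y{\left(v,E \right)} = 11$ ($Y{\left(v,E \right)} = 5 + \left(4 - -2\right) = 5 + \left(4 + 2\right) = 5 + 6 = 11$)
$\left(-1\right) \left(-413\right) + Y{\left(68,-65 \right)} = \left(-1\right) \left(-413\right) + 11 = 413 + 11 = 424$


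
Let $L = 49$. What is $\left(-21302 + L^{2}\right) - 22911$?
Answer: $-41812$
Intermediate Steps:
$\left(-21302 + L^{2}\right) - 22911 = \left(-21302 + 49^{2}\right) - 22911 = \left(-21302 + 2401\right) - 22911 = -18901 - 22911 = -41812$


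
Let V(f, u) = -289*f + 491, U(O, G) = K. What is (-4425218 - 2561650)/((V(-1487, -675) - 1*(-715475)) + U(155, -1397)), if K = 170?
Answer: -998124/163697 ≈ -6.0974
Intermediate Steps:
U(O, G) = 170
V(f, u) = 491 - 289*f
(-4425218 - 2561650)/((V(-1487, -675) - 1*(-715475)) + U(155, -1397)) = (-4425218 - 2561650)/(((491 - 289*(-1487)) - 1*(-715475)) + 170) = -6986868/(((491 + 429743) + 715475) + 170) = -6986868/((430234 + 715475) + 170) = -6986868/(1145709 + 170) = -6986868/1145879 = -6986868*1/1145879 = -998124/163697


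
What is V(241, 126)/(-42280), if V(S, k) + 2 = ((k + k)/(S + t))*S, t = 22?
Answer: -30103/5559820 ≈ -0.0054144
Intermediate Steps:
V(S, k) = -2 + 2*S*k/(22 + S) (V(S, k) = -2 + ((k + k)/(S + 22))*S = -2 + ((2*k)/(22 + S))*S = -2 + (2*k/(22 + S))*S = -2 + 2*S*k/(22 + S))
V(241, 126)/(-42280) = (2*(-22 - 1*241 + 241*126)/(22 + 241))/(-42280) = (2*(-22 - 241 + 30366)/263)*(-1/42280) = (2*(1/263)*30103)*(-1/42280) = (60206/263)*(-1/42280) = -30103/5559820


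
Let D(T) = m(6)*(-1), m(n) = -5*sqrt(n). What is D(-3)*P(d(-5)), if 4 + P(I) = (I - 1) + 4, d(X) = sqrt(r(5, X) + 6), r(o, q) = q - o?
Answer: sqrt(6)*(-5 + 10*I) ≈ -12.247 + 24.495*I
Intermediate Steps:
d(X) = sqrt(1 + X) (d(X) = sqrt((X - 1*5) + 6) = sqrt((X - 5) + 6) = sqrt((-5 + X) + 6) = sqrt(1 + X))
P(I) = -1 + I (P(I) = -4 + ((I - 1) + 4) = -4 + ((-1 + I) + 4) = -4 + (3 + I) = -1 + I)
D(T) = 5*sqrt(6) (D(T) = -5*sqrt(6)*(-1) = 5*sqrt(6))
D(-3)*P(d(-5)) = (5*sqrt(6))*(-1 + sqrt(1 - 5)) = (5*sqrt(6))*(-1 + sqrt(-4)) = (5*sqrt(6))*(-1 + 2*I) = 5*sqrt(6)*(-1 + 2*I)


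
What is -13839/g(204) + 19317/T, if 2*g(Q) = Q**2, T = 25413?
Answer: 5584181/58754856 ≈ 0.095042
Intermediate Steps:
g(Q) = Q**2/2
-13839/g(204) + 19317/T = -13839/((1/2)*204**2) + 19317/25413 = -13839/((1/2)*41616) + 19317*(1/25413) = -13839/20808 + 6439/8471 = -13839*1/20808 + 6439/8471 = -4613/6936 + 6439/8471 = 5584181/58754856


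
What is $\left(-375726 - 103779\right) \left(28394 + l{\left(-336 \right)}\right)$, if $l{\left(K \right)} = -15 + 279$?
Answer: $-13741654290$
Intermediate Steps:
$l{\left(K \right)} = 264$
$\left(-375726 - 103779\right) \left(28394 + l{\left(-336 \right)}\right) = \left(-375726 - 103779\right) \left(28394 + 264\right) = \left(-479505\right) 28658 = -13741654290$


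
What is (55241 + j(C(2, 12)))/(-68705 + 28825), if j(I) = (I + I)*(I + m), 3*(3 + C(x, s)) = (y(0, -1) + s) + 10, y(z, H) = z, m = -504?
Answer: -91639/71784 ≈ -1.2766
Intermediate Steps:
C(x, s) = ⅓ + s/3 (C(x, s) = -3 + ((0 + s) + 10)/3 = -3 + (s + 10)/3 = -3 + (10 + s)/3 = -3 + (10/3 + s/3) = ⅓ + s/3)
j(I) = 2*I*(-504 + I) (j(I) = (I + I)*(I - 504) = (2*I)*(-504 + I) = 2*I*(-504 + I))
(55241 + j(C(2, 12)))/(-68705 + 28825) = (55241 + 2*(⅓ + (⅓)*12)*(-504 + (⅓ + (⅓)*12)))/(-68705 + 28825) = (55241 + 2*(⅓ + 4)*(-504 + (⅓ + 4)))/(-39880) = (55241 + 2*(13/3)*(-504 + 13/3))*(-1/39880) = (55241 + 2*(13/3)*(-1499/3))*(-1/39880) = (55241 - 38974/9)*(-1/39880) = (458195/9)*(-1/39880) = -91639/71784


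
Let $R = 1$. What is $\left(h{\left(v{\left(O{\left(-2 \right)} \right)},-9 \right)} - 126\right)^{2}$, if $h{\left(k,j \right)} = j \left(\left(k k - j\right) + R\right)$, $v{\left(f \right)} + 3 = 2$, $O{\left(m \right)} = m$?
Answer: $50625$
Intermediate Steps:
$v{\left(f \right)} = -1$ ($v{\left(f \right)} = -3 + 2 = -1$)
$h{\left(k,j \right)} = j \left(1 + k^{2} - j\right)$ ($h{\left(k,j \right)} = j \left(\left(k k - j\right) + 1\right) = j \left(\left(k^{2} - j\right) + 1\right) = j \left(1 + k^{2} - j\right)$)
$\left(h{\left(v{\left(O{\left(-2 \right)} \right)},-9 \right)} - 126\right)^{2} = \left(- 9 \left(1 + \left(-1\right)^{2} - -9\right) - 126\right)^{2} = \left(- 9 \left(1 + 1 + 9\right) - 126\right)^{2} = \left(\left(-9\right) 11 - 126\right)^{2} = \left(-99 - 126\right)^{2} = \left(-225\right)^{2} = 50625$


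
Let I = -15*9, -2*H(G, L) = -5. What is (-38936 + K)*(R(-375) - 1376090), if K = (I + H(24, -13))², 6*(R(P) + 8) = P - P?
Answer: 58841262431/2 ≈ 2.9421e+10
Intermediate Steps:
H(G, L) = 5/2 (H(G, L) = -½*(-5) = 5/2)
R(P) = -8 (R(P) = -8 + (P - P)/6 = -8 + (⅙)*0 = -8 + 0 = -8)
I = -135
K = 70225/4 (K = (-135 + 5/2)² = (-265/2)² = 70225/4 ≈ 17556.)
(-38936 + K)*(R(-375) - 1376090) = (-38936 + 70225/4)*(-8 - 1376090) = -85519/4*(-1376098) = 58841262431/2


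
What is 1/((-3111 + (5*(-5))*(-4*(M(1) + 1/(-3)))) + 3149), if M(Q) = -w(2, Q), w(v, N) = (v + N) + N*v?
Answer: -3/1486 ≈ -0.0020188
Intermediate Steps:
w(v, N) = N + v + N*v (w(v, N) = (N + v) + N*v = N + v + N*v)
M(Q) = -2 - 3*Q (M(Q) = -(Q + 2 + Q*2) = -(Q + 2 + 2*Q) = -(2 + 3*Q) = -2 - 3*Q)
1/((-3111 + (5*(-5))*(-4*(M(1) + 1/(-3)))) + 3149) = 1/((-3111 + (5*(-5))*(-4*((-2 - 3*1) + 1/(-3)))) + 3149) = 1/((-3111 - (-100)*((-2 - 3) + 1*(-1/3))) + 3149) = 1/((-3111 - (-100)*(-5 - 1/3)) + 3149) = 1/((-3111 - (-100)*(-16)/3) + 3149) = 1/((-3111 - 25*64/3) + 3149) = 1/((-3111 - 1600/3) + 3149) = 1/(-10933/3 + 3149) = 1/(-1486/3) = -3/1486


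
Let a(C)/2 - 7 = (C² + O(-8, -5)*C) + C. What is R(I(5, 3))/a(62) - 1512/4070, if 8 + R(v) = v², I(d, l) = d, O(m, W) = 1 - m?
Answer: -395621/1070410 ≈ -0.36960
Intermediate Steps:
a(C) = 14 + 2*C² + 20*C (a(C) = 14 + 2*((C² + (1 - 1*(-8))*C) + C) = 14 + 2*((C² + (1 + 8)*C) + C) = 14 + 2*((C² + 9*C) + C) = 14 + 2*(C² + 10*C) = 14 + (2*C² + 20*C) = 14 + 2*C² + 20*C)
R(v) = -8 + v²
R(I(5, 3))/a(62) - 1512/4070 = (-8 + 5²)/(14 + 2*62² + 20*62) - 1512/4070 = (-8 + 25)/(14 + 2*3844 + 1240) - 1512*1/4070 = 17/(14 + 7688 + 1240) - 756/2035 = 17/8942 - 756/2035 = 17*(1/8942) - 756/2035 = 1/526 - 756/2035 = -395621/1070410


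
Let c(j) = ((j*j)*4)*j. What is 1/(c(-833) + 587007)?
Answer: -1/2311451141 ≈ -4.3263e-10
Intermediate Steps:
c(j) = 4*j³ (c(j) = (j²*4)*j = (4*j²)*j = 4*j³)
1/(c(-833) + 587007) = 1/(4*(-833)³ + 587007) = 1/(4*(-578009537) + 587007) = 1/(-2312038148 + 587007) = 1/(-2311451141) = -1/2311451141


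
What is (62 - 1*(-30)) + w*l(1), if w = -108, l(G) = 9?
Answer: -880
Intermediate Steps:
(62 - 1*(-30)) + w*l(1) = (62 - 1*(-30)) - 108*9 = (62 + 30) - 972 = 92 - 972 = -880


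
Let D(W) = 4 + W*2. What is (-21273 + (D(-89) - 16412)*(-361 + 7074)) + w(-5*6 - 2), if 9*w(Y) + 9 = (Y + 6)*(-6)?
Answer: -334089224/3 ≈ -1.1136e+8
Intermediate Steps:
D(W) = 4 + 2*W
w(Y) = -5 - 2*Y/3 (w(Y) = -1 + ((Y + 6)*(-6))/9 = -1 + ((6 + Y)*(-6))/9 = -1 + (-36 - 6*Y)/9 = -1 + (-4 - 2*Y/3) = -5 - 2*Y/3)
(-21273 + (D(-89) - 16412)*(-361 + 7074)) + w(-5*6 - 2) = (-21273 + ((4 + 2*(-89)) - 16412)*(-361 + 7074)) + (-5 - 2*(-5*6 - 2)/3) = (-21273 + ((4 - 178) - 16412)*6713) + (-5 - 2*(-30 - 2)/3) = (-21273 + (-174 - 16412)*6713) + (-5 - ⅔*(-32)) = (-21273 - 16586*6713) + (-5 + 64/3) = (-21273 - 111341818) + 49/3 = -111363091 + 49/3 = -334089224/3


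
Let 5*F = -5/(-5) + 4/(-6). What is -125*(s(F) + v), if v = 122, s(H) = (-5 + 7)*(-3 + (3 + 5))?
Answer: -16500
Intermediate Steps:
F = 1/15 (F = (-5/(-5) + 4/(-6))/5 = (-5*(-1/5) + 4*(-1/6))/5 = (1 - 2/3)/5 = (1/5)*(1/3) = 1/15 ≈ 0.066667)
s(H) = 10 (s(H) = 2*(-3 + 8) = 2*5 = 10)
-125*(s(F) + v) = -125*(10 + 122) = -125*132 = -16500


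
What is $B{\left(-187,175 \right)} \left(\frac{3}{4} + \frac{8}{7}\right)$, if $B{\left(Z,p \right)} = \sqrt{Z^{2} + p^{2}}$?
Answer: $\frac{53 \sqrt{65594}}{28} \approx 484.79$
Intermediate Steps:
$B{\left(-187,175 \right)} \left(\frac{3}{4} + \frac{8}{7}\right) = \sqrt{\left(-187\right)^{2} + 175^{2}} \left(\frac{3}{4} + \frac{8}{7}\right) = \sqrt{34969 + 30625} \left(3 \cdot \frac{1}{4} + 8 \cdot \frac{1}{7}\right) = \sqrt{65594} \left(\frac{3}{4} + \frac{8}{7}\right) = \sqrt{65594} \cdot \frac{53}{28} = \frac{53 \sqrt{65594}}{28}$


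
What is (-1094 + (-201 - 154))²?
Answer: 2099601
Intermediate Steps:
(-1094 + (-201 - 154))² = (-1094 - 355)² = (-1449)² = 2099601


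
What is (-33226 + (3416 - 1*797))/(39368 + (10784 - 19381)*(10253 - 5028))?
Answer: 30607/44879957 ≈ 0.00068197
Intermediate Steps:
(-33226 + (3416 - 1*797))/(39368 + (10784 - 19381)*(10253 - 5028)) = (-33226 + (3416 - 797))/(39368 - 8597*5225) = (-33226 + 2619)/(39368 - 44919325) = -30607/(-44879957) = -30607*(-1/44879957) = 30607/44879957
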